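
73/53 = 1.38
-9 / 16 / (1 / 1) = -9 / 16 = -0.56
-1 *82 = -82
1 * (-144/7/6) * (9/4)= -7.71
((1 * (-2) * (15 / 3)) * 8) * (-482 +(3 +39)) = 35200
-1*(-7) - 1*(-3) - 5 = 5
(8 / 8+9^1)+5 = 15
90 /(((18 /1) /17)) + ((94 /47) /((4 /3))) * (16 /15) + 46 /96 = 20899 /240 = 87.08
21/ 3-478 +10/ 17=-470.41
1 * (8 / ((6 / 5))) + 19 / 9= 8.78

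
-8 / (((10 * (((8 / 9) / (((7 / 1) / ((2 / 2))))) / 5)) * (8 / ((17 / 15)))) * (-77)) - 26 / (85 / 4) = -17437 / 14960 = -1.17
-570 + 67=-503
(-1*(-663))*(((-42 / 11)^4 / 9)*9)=2063054448 / 14641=140909.39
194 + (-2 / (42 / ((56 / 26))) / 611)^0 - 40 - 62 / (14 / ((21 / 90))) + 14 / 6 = 1563 / 10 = 156.30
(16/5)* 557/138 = 4456/345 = 12.92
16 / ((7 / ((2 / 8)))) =4 / 7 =0.57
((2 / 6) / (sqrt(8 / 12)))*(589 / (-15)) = -589*sqrt(6) / 90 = -16.03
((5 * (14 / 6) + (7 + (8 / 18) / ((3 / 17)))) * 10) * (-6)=-11440 / 9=-1271.11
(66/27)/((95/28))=616/855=0.72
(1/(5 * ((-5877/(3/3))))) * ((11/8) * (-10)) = 0.00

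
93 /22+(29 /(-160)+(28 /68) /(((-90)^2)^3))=402091582106327 /99379467000000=4.05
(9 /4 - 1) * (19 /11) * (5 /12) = 475 /528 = 0.90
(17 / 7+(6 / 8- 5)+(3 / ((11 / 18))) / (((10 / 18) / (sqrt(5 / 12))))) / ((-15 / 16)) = 68 / 35- 432 *sqrt(15) / 275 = -4.14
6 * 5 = 30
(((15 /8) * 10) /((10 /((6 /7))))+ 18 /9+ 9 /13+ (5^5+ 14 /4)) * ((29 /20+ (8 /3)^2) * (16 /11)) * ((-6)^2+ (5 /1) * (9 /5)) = 1757262399 /1001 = 1755506.89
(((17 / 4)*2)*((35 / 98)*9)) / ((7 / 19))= 14535 / 196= 74.16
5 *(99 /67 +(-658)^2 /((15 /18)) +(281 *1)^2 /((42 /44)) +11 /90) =25422215477 /8442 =3011397.24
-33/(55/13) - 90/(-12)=-3/10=-0.30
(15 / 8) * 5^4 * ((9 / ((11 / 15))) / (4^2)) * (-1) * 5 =-6328125 / 1408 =-4494.41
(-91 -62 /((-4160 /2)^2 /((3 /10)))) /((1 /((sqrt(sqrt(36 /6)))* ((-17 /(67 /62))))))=1037405873011* 6^(1 /4) /724672000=2240.50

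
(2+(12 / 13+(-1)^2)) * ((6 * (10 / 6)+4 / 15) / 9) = 2618 / 585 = 4.48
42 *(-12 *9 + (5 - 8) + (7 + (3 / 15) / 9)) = -4367.07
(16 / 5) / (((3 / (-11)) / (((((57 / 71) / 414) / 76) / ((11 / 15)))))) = -2 / 4899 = -0.00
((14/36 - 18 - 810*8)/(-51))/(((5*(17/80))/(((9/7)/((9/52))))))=48654112/54621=890.76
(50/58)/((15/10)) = 50/87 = 0.57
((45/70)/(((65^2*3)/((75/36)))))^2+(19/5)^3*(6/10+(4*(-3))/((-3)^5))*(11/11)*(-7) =-249.43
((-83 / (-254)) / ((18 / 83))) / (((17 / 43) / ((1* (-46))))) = -6813221 / 38862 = -175.32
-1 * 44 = -44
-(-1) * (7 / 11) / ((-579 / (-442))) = 3094 / 6369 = 0.49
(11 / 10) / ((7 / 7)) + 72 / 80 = 2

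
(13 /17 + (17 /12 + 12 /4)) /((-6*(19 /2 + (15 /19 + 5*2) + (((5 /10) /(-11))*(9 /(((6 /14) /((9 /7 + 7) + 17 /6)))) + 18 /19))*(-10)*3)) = 220913 /81527580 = 0.00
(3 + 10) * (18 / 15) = 15.60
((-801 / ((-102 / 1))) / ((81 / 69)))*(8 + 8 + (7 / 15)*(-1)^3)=476951 / 4590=103.91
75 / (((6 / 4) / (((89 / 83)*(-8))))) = -35600 / 83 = -428.92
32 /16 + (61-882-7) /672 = 43 /56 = 0.77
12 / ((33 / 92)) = 368 / 11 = 33.45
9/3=3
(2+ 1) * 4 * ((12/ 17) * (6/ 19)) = 864/ 323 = 2.67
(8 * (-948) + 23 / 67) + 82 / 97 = -7582.81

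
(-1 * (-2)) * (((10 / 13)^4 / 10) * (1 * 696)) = 1392000 / 28561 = 48.74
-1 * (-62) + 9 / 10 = 629 / 10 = 62.90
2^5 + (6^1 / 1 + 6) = 44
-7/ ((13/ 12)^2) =-1008/ 169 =-5.96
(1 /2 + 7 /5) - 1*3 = -11 /10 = -1.10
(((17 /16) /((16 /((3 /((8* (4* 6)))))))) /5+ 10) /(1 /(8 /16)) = 819217 /163840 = 5.00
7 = 7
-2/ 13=-0.15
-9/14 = -0.64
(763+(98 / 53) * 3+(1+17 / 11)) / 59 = 449547 / 34397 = 13.07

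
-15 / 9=-5 / 3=-1.67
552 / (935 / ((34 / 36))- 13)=552 / 977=0.56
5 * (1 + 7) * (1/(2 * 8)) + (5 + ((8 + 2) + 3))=41/2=20.50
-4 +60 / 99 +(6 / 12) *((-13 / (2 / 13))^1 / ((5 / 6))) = -17851 / 330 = -54.09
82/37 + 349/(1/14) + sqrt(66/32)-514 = sqrt(33)/4 + 161846/37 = 4375.65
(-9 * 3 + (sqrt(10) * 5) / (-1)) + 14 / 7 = -40.81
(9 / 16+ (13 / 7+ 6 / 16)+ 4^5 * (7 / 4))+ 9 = 202025 / 112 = 1803.79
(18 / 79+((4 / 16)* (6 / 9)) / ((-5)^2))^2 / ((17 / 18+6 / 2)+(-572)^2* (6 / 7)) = 54059887 / 275667848661250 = 0.00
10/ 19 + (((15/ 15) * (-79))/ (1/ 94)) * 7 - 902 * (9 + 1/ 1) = -1159028/ 19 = -61001.47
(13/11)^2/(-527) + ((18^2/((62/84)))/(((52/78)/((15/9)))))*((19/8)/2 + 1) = 612316799/255068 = 2400.60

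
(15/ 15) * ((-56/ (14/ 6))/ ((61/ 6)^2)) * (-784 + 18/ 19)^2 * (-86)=16447553300736/ 1343281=12244313.22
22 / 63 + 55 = 3487 / 63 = 55.35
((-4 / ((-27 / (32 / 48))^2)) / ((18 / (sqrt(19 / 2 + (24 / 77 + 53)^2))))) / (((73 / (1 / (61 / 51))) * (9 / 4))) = -272 * sqrt(7514378) / 20246780169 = -0.00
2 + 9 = 11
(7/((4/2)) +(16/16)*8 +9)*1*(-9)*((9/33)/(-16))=1107/352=3.14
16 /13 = 1.23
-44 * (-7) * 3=924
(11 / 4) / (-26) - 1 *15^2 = -23411 / 104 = -225.11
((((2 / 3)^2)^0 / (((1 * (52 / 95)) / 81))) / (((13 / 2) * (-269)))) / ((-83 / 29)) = 0.03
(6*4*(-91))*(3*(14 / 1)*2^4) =-1467648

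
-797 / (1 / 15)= -11955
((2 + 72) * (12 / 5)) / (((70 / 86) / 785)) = 5994888 / 35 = 171282.51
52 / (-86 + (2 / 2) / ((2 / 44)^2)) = 0.13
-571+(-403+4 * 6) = -950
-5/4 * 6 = -15/2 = -7.50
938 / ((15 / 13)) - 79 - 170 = 8459 / 15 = 563.93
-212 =-212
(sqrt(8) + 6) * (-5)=-44.14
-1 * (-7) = 7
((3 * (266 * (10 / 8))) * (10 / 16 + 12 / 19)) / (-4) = -20055 / 64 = -313.36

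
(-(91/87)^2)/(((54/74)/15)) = -1531985/68121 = -22.49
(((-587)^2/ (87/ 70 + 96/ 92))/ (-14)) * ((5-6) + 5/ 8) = 39625435/ 9816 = 4036.82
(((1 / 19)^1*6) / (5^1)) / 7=6 / 665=0.01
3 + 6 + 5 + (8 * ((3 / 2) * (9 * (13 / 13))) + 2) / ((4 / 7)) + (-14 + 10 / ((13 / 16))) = 5325 / 26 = 204.81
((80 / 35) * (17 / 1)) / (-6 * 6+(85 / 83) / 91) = -293488 / 271823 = -1.08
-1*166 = -166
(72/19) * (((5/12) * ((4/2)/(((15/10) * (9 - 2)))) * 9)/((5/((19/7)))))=72/49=1.47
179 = 179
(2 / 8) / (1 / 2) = 0.50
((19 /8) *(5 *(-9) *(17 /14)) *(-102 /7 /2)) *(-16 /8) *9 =-6671565 /392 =-17019.30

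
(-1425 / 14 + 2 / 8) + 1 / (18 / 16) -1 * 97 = -49807 / 252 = -197.65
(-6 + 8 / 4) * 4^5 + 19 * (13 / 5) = -20233 / 5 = -4046.60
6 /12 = 1 /2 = 0.50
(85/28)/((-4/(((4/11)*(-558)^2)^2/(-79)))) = 8240540942160/66913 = 123153063.56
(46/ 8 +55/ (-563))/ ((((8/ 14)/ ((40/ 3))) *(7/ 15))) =318225/ 1126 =282.62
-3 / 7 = -0.43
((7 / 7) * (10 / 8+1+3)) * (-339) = -7119 / 4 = -1779.75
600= 600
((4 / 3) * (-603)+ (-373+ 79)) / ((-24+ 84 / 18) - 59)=3294 / 235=14.02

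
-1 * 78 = -78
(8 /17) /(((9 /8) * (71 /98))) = 6272 /10863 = 0.58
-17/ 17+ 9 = 8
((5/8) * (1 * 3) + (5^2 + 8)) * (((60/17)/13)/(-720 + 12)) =-1395/104312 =-0.01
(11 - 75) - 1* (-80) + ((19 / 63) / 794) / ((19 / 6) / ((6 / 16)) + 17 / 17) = 7558899 / 472430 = 16.00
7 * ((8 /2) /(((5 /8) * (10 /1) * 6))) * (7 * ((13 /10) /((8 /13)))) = 8281 /750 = 11.04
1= 1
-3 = -3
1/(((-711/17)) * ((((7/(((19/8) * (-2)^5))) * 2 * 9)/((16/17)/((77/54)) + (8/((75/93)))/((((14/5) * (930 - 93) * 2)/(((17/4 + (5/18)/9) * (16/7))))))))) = 2591973616/264008374245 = 0.01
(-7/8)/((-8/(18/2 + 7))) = 1.75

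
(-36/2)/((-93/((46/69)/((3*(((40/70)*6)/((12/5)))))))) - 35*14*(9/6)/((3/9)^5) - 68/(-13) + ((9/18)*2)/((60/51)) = -178598.89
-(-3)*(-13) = -39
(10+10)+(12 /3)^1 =24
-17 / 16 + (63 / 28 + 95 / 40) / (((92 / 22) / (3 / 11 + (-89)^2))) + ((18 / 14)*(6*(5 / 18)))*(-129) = 21852889 / 2576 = 8483.26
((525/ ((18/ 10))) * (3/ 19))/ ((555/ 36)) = 2100/ 703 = 2.99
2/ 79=0.03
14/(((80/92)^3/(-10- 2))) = -255507/1000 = -255.51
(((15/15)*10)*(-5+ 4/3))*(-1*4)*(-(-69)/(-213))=-10120/213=-47.51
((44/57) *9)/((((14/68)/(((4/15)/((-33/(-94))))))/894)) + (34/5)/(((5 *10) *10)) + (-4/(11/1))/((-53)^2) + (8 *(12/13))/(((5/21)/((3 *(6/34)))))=26033410324718219/1135267883750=22931.51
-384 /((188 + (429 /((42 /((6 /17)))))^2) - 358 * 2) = 0.75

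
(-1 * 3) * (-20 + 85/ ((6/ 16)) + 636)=-2528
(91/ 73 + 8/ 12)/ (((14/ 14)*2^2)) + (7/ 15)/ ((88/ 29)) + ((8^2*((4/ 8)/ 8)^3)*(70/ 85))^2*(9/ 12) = 0.63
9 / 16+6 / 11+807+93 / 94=809.10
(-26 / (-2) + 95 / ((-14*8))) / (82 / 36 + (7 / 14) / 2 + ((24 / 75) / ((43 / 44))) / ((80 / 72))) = 65838375 / 15292172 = 4.31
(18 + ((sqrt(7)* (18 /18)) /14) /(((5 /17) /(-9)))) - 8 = 10 - 153* sqrt(7) /70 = 4.22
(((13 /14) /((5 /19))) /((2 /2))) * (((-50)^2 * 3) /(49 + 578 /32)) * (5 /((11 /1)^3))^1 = 14820000 /9997141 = 1.48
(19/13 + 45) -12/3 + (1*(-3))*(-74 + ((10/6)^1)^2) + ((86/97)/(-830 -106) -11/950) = 256.12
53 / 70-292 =-20387 / 70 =-291.24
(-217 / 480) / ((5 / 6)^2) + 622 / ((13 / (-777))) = -483302463 / 13000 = -37177.11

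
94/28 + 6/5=4.56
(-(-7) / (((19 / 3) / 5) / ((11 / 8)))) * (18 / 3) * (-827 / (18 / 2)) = -318395 / 76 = -4189.41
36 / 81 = 4 / 9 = 0.44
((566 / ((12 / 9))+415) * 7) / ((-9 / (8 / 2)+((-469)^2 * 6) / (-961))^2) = 86833138504 / 27959908770369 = 0.00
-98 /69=-1.42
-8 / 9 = -0.89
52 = 52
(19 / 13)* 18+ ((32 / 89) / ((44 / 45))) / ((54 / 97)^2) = 28343428 / 1030887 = 27.49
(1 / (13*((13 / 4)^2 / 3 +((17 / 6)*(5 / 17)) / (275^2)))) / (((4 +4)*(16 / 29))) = 1315875 / 265837832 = 0.00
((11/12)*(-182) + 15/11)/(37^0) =-10921/66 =-165.47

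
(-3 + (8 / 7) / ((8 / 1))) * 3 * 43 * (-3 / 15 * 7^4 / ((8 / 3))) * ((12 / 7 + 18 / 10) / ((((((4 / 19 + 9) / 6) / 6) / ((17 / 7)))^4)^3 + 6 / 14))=49881611781675256691300158378663898619895195165570105344 / 91654023821361959244454565059699732023216926194115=544238.10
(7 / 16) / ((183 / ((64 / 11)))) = 28 / 2013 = 0.01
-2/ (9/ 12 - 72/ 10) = 40/ 129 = 0.31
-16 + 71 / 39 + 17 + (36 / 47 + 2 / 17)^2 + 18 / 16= 941383663 / 199181112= 4.73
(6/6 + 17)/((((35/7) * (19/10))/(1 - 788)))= -28332/19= -1491.16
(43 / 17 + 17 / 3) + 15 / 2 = 1601 / 102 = 15.70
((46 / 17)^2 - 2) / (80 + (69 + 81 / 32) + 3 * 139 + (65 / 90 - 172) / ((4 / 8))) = 442944 / 18808409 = 0.02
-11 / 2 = -5.50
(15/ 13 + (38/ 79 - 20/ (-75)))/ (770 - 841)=-29293/ 1093755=-0.03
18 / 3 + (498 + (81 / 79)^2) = 3152025 / 6241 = 505.05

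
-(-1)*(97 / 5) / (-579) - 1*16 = -16.03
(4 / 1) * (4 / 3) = 16 / 3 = 5.33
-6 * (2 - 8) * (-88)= -3168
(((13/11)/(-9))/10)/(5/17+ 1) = -221/21780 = -0.01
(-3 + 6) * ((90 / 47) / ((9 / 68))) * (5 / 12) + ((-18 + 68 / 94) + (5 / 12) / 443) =202243 / 249852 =0.81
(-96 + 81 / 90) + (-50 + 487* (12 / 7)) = 689.76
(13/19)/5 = 13/95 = 0.14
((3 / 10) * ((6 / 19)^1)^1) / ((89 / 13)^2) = 1521 / 752495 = 0.00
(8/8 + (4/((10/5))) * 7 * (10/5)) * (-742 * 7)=-150626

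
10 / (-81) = -10 / 81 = -0.12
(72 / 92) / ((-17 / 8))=-144 / 391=-0.37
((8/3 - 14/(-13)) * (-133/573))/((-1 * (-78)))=-9709/871533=-0.01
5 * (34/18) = 9.44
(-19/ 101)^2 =361/ 10201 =0.04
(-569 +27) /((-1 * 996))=271 /498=0.54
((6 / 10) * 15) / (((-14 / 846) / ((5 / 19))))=-19035 / 133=-143.12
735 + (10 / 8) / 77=226385 / 308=735.02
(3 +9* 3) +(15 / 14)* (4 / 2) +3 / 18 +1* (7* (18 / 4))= 1340 / 21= 63.81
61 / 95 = 0.64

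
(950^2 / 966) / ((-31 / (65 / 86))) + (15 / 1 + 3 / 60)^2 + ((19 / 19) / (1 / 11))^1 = 214.72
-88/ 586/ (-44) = 1/ 293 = 0.00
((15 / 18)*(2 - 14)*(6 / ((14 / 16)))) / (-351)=160 / 819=0.20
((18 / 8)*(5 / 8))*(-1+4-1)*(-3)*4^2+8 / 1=-127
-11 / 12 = -0.92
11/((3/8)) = 88/3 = 29.33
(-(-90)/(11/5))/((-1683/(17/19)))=-50/2299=-0.02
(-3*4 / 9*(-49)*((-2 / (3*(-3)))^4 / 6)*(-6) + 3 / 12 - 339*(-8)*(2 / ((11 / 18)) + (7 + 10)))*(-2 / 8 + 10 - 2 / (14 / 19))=9380214604517 / 24249456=386821.65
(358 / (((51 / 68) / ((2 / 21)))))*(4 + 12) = 45824 / 63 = 727.37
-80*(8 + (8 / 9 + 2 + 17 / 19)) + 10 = -159490 / 171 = -932.69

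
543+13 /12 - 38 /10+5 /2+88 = 37847 /60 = 630.78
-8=-8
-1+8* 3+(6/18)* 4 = 73/3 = 24.33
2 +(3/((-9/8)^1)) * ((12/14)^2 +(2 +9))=-29.29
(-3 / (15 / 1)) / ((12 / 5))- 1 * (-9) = 107 / 12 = 8.92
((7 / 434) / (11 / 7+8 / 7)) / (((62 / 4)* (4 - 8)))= -7 / 73036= -0.00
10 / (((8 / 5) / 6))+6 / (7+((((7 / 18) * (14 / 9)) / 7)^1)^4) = 5779067313 / 150664724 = 38.36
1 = 1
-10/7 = -1.43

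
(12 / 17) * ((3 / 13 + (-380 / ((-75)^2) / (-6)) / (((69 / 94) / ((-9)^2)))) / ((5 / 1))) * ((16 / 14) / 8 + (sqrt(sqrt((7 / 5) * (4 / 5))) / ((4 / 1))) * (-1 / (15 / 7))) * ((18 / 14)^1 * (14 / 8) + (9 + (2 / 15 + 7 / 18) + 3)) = -1024850393 * sqrt(10) * 7^(1 / 4) / 14295937500 + 146407199 / 333571875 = 0.07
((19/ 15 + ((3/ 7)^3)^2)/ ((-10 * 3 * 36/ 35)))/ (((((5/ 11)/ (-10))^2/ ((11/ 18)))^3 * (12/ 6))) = -2648288864035903/ 4962182715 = -533694.35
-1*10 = -10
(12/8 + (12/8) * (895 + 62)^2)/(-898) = -1373775/898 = -1529.82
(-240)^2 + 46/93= 5356846/93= 57600.49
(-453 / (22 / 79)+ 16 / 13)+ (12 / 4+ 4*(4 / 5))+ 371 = -1784999 / 1430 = -1248.25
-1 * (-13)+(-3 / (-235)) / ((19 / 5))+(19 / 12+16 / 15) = 279569 / 17860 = 15.65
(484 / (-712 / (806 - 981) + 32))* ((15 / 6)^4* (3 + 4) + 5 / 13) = 402007375 / 109408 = 3674.39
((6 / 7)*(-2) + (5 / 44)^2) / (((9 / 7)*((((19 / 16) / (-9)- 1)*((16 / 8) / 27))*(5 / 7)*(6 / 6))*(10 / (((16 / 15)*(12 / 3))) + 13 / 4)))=69724368 / 17652085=3.95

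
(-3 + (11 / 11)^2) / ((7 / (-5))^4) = -1250 / 2401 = -0.52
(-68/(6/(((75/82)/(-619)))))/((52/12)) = 1275/329927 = 0.00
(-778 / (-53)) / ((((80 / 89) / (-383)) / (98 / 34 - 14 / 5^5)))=-2027257616741 / 112625000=-18000.07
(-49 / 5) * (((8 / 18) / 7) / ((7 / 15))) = -4 / 3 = -1.33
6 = 6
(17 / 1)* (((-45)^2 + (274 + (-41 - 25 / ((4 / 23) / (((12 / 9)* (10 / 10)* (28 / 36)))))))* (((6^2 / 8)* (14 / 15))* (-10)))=-13551958 / 9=-1505773.11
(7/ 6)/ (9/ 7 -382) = -49/ 15990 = -0.00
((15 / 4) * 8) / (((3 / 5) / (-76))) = -3800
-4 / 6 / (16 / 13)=-13 / 24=-0.54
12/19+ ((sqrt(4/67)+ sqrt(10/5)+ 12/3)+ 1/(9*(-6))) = 6.27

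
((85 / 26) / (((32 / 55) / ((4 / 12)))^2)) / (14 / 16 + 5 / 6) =257125 / 409344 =0.63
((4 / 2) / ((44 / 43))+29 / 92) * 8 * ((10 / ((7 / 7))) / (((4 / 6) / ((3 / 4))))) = 204.28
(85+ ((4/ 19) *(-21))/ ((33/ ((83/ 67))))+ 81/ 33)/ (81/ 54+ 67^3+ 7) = 2444604/ 8423406629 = 0.00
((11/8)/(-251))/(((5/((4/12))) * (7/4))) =-11/52710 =-0.00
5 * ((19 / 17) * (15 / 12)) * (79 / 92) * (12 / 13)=112575 / 20332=5.54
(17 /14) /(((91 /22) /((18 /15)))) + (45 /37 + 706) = 83383409 /117845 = 707.57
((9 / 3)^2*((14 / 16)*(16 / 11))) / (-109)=-126 / 1199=-0.11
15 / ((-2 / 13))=-195 / 2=-97.50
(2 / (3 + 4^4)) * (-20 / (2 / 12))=-240 / 259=-0.93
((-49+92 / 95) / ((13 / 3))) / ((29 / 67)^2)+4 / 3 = -13861171 / 239685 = -57.83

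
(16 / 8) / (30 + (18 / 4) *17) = 0.02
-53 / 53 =-1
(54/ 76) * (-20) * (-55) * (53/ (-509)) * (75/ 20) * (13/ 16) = -247.96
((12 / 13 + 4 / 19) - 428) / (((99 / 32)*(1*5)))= -3373952 / 122265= -27.60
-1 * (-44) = 44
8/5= 1.60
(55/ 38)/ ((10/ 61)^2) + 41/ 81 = 3346571/ 61560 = 54.36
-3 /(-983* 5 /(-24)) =-72 /4915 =-0.01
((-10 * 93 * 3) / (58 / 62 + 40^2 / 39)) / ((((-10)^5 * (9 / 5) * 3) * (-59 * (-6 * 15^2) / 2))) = 12493 / 4040724150000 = 0.00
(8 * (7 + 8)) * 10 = 1200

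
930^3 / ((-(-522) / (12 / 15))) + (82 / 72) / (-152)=195619621211 / 158688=1232731.03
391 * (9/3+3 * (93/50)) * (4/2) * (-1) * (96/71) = -16102944/1775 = -9072.08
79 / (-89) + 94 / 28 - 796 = -988739 / 1246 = -793.53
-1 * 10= -10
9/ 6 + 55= 113/ 2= 56.50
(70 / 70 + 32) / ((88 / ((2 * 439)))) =1317 / 4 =329.25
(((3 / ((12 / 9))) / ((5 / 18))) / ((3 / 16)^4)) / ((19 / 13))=425984 / 95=4484.04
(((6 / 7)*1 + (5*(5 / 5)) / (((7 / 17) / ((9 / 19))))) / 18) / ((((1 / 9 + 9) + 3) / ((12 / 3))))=1758 / 14497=0.12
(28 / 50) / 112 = 1 / 200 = 0.00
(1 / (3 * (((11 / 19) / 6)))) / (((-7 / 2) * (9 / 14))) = -152 / 99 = -1.54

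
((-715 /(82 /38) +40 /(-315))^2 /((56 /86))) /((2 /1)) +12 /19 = 598905785701921 /7098889896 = 84366.12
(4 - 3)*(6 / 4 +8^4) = 8195 / 2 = 4097.50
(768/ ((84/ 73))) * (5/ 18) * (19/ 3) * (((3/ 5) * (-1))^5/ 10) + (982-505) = 10234647/ 21875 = 467.87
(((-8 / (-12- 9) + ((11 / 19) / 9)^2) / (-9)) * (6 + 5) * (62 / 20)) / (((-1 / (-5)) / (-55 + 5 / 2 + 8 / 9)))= 24970259347 / 66318588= 376.52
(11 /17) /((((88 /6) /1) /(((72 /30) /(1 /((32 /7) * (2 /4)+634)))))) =2358 /35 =67.37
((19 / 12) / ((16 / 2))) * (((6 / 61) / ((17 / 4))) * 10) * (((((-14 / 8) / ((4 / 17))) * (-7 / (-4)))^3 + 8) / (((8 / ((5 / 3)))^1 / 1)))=-91186127625 / 4349493248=-20.96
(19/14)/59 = 19/826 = 0.02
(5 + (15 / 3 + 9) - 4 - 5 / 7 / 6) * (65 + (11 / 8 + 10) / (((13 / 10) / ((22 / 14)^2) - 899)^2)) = 96029529507153125 / 99279738214356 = 967.26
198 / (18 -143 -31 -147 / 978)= -64548 / 50905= -1.27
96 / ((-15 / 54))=-345.60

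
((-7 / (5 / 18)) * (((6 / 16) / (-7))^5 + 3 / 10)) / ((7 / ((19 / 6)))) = -47087497593 / 13768294400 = -3.42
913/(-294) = -913/294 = -3.11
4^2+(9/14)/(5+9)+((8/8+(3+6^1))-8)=3537/196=18.05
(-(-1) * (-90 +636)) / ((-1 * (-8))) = 273 / 4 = 68.25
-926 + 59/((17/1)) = -15683/17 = -922.53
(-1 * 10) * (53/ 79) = -530/ 79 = -6.71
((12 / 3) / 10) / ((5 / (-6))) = -12 / 25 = -0.48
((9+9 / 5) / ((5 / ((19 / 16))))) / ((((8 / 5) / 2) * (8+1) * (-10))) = -57 / 1600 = -0.04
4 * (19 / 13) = 76 / 13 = 5.85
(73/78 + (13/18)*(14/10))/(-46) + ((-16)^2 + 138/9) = 7300441/26910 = 271.29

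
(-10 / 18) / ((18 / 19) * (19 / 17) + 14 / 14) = -17 / 63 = -0.27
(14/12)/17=7/102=0.07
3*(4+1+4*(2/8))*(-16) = -288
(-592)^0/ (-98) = -1/ 98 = -0.01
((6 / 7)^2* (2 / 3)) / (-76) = -6 / 931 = -0.01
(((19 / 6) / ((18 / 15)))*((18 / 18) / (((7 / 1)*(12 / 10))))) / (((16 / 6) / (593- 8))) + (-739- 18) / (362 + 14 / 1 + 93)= 2020177 / 30016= 67.30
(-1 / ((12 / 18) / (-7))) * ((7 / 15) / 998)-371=-3702531 / 9980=-371.00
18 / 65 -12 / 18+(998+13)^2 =199313519 / 195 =1022120.61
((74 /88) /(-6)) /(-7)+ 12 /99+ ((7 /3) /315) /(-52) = 152531 /1081080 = 0.14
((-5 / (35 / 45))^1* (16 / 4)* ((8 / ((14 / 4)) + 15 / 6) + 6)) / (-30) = 453 / 49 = 9.24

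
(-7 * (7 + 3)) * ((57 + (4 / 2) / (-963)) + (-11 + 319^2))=-6862809730 / 963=-7126489.85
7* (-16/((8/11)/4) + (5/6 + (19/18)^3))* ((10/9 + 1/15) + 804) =-127195185607/262440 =-484663.87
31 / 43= 0.72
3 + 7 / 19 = 64 / 19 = 3.37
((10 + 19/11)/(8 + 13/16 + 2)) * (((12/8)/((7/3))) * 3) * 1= 27864/13321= 2.09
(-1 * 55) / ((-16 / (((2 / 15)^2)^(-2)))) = 2784375 / 256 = 10876.46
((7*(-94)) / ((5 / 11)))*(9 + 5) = -20266.40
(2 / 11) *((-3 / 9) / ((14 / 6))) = -2 / 77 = -0.03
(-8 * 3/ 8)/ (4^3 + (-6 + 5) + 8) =-3/ 71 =-0.04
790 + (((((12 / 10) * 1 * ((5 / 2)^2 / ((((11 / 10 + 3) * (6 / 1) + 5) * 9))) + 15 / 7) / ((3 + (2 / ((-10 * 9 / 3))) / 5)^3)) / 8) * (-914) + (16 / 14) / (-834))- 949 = -6537982576285375 / 38844528328704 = -168.31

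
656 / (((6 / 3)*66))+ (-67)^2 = 148301 / 33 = 4493.97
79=79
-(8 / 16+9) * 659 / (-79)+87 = 26267 / 158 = 166.25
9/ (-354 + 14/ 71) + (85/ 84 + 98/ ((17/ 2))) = 112240397/ 8967840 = 12.52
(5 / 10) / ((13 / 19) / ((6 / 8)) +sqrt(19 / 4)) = 0.16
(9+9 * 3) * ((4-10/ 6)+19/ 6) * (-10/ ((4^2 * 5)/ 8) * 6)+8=-1180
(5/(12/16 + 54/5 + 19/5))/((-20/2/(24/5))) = -48/307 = -0.16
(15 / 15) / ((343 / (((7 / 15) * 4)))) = 4 / 735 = 0.01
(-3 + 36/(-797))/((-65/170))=82518/10361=7.96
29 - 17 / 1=12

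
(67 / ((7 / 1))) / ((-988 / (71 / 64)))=-0.01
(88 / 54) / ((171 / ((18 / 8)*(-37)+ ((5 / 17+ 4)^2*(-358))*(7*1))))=-588655463 / 1334313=-441.17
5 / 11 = 0.45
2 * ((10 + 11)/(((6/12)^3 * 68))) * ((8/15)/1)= 224/85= 2.64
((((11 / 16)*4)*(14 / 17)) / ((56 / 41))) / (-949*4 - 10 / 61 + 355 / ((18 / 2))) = -247599 / 560983408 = -0.00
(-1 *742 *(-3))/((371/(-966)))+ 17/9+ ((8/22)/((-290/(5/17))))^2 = -1533587420527/264680361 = -5794.11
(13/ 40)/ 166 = 13/ 6640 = 0.00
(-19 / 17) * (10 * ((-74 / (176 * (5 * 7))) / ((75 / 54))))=6327 / 65450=0.10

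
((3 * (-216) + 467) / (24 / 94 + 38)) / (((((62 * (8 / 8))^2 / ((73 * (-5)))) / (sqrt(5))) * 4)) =3105055 * sqrt(5) / 27646048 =0.25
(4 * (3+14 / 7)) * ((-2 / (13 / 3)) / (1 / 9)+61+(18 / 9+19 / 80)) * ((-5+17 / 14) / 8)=-3256691 / 5824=-559.18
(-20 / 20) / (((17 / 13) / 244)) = -186.59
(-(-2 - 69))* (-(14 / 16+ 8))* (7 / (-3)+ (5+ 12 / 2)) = -65533 / 12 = -5461.08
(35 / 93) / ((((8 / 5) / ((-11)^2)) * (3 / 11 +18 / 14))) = 326095 / 17856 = 18.26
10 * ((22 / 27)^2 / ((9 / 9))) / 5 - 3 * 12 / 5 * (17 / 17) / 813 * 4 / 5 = 6523208 / 4938975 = 1.32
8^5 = 32768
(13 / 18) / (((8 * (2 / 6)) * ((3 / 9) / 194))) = 1261 / 8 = 157.62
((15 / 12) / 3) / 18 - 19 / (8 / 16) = -8203 / 216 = -37.98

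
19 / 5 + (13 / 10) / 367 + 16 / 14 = 127073 / 25690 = 4.95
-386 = -386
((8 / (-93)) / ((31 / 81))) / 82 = -108 / 39401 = -0.00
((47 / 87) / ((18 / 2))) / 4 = 47 / 3132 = 0.02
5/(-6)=-0.83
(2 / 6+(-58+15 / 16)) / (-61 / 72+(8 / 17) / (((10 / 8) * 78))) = 9026745 / 134042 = 67.34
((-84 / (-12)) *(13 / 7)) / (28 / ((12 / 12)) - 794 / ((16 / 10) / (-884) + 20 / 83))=-142571 / 36103779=-0.00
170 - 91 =79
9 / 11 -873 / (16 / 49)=-470403 / 176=-2672.74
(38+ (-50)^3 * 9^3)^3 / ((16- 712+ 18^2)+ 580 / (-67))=6337192453574872466352947 / 3188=1987826992965769280537.31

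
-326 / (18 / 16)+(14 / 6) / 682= -1778635 / 6138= -289.77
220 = 220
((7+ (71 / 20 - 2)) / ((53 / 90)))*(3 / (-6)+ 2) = 4617 / 212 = 21.78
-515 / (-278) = 515 / 278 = 1.85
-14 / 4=-7 / 2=-3.50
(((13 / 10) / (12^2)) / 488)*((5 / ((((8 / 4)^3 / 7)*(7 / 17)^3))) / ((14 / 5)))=319345 / 771305472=0.00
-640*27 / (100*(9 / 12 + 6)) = -128 / 5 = -25.60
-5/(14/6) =-15/7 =-2.14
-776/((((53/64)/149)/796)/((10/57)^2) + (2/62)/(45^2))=-1479066647961600/462749291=-3196259.13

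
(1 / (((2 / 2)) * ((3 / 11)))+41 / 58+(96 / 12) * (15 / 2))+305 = 64271 / 174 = 369.37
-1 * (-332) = 332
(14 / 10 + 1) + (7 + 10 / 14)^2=15168 / 245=61.91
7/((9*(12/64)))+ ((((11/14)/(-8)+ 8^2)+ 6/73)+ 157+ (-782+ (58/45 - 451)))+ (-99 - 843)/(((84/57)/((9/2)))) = -612278263/157680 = -3883.04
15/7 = 2.14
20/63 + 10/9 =10/7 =1.43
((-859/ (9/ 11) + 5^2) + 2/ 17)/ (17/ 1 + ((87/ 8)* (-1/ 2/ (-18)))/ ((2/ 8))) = -1254320/ 22287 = -56.28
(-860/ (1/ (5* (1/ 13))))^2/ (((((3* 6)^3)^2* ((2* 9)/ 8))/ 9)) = 1155625/ 89813529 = 0.01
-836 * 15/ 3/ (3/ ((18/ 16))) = -3135/ 2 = -1567.50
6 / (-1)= -6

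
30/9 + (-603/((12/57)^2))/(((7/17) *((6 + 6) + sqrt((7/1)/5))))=-166327855/59892 + 3700611 *sqrt(35)/79856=-2502.97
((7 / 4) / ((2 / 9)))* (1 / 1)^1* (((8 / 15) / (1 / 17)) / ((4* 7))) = 51 / 20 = 2.55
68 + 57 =125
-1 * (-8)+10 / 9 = 82 / 9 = 9.11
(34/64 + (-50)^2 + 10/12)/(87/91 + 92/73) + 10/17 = 27132368041/24027936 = 1129.20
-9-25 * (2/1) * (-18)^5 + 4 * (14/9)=850305575/9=94478397.22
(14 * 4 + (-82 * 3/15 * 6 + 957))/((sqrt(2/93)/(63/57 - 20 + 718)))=60743159 * sqrt(186)/190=4360138.10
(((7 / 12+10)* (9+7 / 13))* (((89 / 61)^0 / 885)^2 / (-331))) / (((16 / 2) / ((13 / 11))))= -3937 / 68441333400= -0.00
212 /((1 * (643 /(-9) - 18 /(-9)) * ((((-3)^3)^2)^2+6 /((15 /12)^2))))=-636 /110717675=-0.00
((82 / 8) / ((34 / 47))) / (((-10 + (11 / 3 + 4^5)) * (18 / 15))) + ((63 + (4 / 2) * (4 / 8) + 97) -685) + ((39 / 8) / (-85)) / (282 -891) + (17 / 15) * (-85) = -620.32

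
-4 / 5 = -0.80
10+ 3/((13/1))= 133/13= 10.23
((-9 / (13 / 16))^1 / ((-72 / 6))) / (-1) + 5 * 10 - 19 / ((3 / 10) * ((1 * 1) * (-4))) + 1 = 5141 / 78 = 65.91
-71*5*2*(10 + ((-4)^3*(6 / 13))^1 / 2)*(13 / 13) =44020 / 13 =3386.15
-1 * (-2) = 2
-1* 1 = -1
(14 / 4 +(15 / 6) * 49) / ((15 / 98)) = 4116 / 5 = 823.20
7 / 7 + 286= 287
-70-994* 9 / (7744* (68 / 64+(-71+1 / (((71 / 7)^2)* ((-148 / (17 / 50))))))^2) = -230601531033575896761070 / 3294296471239024546801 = -70.00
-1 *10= -10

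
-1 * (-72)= 72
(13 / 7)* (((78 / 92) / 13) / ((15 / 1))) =13 / 1610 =0.01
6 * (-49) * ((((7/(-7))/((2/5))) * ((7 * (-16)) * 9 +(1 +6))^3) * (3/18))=-245735735245/2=-122867867622.50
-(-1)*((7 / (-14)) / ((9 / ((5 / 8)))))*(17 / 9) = -85 / 1296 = -0.07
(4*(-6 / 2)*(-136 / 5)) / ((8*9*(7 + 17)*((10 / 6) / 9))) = 51 / 50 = 1.02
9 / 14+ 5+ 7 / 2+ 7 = 113 / 7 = 16.14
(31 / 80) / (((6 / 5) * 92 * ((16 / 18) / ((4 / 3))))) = 31 / 5888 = 0.01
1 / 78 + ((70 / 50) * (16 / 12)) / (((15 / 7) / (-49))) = -249629 / 5850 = -42.67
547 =547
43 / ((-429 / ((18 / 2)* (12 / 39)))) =-0.28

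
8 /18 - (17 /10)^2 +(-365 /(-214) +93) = 8884643 /96300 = 92.26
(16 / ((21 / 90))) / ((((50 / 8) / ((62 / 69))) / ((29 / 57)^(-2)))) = 25784064 / 677005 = 38.09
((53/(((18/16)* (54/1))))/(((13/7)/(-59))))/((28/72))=-25016/351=-71.27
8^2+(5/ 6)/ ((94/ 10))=64.09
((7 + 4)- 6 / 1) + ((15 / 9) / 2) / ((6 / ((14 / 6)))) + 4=1007 / 108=9.32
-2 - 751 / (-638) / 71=-1.98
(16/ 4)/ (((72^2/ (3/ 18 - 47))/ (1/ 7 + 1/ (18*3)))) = -17141/ 2939328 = -0.01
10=10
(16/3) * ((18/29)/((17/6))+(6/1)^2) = 95232/493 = 193.17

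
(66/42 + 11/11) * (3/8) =27/28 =0.96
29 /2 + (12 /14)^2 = 15.23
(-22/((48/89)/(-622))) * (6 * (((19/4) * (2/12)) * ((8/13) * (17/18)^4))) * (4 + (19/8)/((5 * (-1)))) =22708592926657/109175040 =208001.69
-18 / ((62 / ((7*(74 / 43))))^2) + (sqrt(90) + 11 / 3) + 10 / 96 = 263658925 / 85290672 + 3*sqrt(10) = 12.58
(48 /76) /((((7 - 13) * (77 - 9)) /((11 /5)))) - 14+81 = 216399 /3230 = 67.00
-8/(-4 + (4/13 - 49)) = 104/685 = 0.15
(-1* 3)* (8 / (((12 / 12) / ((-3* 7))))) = 504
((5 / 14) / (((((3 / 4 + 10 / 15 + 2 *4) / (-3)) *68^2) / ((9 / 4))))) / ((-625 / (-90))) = -729 / 91439600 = -0.00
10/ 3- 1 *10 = -6.67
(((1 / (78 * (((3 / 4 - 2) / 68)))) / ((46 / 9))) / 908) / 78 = -17 / 8823490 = -0.00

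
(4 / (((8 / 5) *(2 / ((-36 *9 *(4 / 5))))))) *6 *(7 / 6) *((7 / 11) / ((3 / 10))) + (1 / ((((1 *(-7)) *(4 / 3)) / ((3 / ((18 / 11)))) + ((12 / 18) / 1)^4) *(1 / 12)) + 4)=-57664243 / 11990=-4809.36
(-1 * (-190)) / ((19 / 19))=190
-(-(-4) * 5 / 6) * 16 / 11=-160 / 33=-4.85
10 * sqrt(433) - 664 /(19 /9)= -5976 /19+ 10 * sqrt(433)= -106.44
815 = 815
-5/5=-1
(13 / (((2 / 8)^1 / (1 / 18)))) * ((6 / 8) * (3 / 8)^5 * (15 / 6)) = 5265 / 131072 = 0.04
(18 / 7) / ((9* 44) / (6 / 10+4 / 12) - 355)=18 / 485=0.04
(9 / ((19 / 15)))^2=18225 / 361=50.48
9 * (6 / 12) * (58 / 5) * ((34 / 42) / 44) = 1479 / 1540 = 0.96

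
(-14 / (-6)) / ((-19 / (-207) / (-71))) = -34293 / 19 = -1804.89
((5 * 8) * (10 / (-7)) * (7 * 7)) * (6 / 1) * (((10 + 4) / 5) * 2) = -94080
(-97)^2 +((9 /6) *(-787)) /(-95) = 1790071 /190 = 9421.43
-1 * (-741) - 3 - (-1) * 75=813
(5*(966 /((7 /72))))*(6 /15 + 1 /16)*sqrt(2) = 22977*sqrt(2) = 32494.39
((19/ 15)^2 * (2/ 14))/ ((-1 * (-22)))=361/ 34650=0.01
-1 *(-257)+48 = 305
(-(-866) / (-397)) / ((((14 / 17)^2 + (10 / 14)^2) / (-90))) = 1103708340 / 6681113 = 165.20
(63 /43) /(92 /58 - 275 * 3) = -1827 /1026797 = -0.00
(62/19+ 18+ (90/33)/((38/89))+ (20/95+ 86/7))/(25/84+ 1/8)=1409640/14839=95.00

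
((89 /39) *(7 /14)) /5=89 /390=0.23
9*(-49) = -441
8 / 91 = 0.09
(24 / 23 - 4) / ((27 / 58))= -3944 / 621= -6.35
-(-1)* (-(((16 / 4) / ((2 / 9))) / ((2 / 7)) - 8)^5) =-503284375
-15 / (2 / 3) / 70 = -9 / 28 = -0.32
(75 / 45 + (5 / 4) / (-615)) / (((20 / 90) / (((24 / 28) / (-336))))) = -351 / 18368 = -0.02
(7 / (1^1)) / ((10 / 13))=91 / 10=9.10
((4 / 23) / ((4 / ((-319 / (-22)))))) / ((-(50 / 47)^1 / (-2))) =1363 / 1150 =1.19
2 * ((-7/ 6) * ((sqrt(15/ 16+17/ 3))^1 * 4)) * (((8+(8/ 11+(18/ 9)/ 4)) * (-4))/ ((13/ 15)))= 14210 * sqrt(951)/ 429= 1021.47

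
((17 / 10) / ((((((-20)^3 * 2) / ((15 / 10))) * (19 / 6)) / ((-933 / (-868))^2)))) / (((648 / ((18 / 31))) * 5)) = -14798313 / 1420053555200000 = -0.00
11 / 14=0.79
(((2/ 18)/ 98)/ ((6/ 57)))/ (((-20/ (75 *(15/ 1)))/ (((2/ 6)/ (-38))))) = 25/ 4704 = 0.01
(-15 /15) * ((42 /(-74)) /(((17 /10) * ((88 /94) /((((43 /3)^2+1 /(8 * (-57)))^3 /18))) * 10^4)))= 58426984827781241 /3400970394894336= 17.18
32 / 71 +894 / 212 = 35129 / 7526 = 4.67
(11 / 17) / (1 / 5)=55 / 17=3.24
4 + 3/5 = 23/5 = 4.60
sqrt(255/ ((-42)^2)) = sqrt(255)/ 42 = 0.38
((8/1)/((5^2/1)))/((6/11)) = 44/75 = 0.59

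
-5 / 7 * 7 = -5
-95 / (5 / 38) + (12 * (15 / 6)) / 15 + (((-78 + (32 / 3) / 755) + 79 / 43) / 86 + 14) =-5920851319 / 8375970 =-706.89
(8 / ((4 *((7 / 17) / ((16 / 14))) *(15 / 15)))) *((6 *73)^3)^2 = 1920496707993166848 / 49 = 39193810367207486.69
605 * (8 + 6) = 8470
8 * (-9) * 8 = -576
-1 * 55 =-55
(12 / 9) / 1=1.33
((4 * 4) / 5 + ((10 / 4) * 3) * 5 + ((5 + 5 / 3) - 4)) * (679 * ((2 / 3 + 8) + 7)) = 41518813 / 90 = 461320.14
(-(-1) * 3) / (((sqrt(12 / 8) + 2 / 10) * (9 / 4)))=-40 / 219 + 100 * sqrt(6) / 219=0.94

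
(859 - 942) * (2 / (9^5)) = -166 / 59049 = -0.00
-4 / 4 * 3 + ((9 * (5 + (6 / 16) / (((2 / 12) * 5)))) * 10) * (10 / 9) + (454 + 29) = 1025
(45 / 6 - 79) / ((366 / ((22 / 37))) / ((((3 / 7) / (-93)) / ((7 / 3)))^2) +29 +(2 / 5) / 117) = -920205 / 2031008746304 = -0.00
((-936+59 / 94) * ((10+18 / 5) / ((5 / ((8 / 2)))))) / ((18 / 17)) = -4065652 / 423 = -9611.47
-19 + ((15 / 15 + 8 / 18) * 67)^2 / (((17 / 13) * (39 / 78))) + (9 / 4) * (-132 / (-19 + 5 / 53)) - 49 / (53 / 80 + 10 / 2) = 993964333751 / 69447618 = 14312.43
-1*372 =-372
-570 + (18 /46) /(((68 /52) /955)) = -111135 /391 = -284.23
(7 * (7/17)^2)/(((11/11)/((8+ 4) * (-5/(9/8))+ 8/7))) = -53704/867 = -61.94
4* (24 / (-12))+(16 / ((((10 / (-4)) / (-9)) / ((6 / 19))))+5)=1443 / 95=15.19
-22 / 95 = -0.23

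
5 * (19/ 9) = 95/ 9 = 10.56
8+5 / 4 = 37 / 4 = 9.25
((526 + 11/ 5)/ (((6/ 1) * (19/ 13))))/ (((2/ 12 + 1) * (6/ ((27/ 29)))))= 16263/ 2030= 8.01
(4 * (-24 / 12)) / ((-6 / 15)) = 20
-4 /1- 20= -24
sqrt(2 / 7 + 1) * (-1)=-3 * sqrt(7) / 7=-1.13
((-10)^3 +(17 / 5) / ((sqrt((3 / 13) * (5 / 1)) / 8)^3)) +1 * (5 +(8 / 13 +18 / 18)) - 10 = 401.13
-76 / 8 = -19 / 2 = -9.50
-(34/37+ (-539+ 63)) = 17578/37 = 475.08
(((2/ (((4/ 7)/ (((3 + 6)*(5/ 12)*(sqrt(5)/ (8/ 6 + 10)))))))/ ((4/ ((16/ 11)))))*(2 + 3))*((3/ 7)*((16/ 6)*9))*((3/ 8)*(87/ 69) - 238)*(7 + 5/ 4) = -265507875*sqrt(5)/ 6256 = -94899.88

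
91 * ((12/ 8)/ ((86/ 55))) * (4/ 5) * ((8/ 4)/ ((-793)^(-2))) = 87834118.47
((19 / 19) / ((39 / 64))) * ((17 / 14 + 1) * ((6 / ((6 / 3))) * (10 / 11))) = 9920 / 1001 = 9.91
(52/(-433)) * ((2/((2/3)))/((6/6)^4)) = -156/433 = -0.36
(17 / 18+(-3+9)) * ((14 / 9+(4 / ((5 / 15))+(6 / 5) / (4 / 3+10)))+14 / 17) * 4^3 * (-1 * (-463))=4104402400 / 1377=2980684.39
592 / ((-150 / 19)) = -5624 / 75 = -74.99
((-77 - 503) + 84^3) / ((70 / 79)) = 23388898 / 35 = 668254.23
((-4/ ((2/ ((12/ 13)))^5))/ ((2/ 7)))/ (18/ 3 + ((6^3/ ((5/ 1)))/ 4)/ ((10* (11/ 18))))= -1247400/ 33045077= -0.04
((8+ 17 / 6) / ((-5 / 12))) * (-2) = 52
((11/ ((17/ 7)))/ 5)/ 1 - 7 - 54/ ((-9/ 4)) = 1522/ 85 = 17.91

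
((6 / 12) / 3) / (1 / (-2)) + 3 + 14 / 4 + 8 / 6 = 15 / 2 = 7.50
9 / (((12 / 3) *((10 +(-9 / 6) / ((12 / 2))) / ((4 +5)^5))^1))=177147 / 13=13626.69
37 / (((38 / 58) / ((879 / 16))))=943167 / 304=3102.52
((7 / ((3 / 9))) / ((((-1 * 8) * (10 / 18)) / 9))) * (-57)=96957 / 40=2423.92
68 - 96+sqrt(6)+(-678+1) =-705+sqrt(6) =-702.55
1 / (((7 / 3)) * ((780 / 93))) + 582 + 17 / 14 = 151649 / 260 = 583.27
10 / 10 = 1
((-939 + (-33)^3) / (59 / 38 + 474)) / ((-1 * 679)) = 200184 / 1752887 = 0.11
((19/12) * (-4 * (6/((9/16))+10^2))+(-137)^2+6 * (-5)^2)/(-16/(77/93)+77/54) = -75750906/74423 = -1017.84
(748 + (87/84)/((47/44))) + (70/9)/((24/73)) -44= 25889575/35532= 728.63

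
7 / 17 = 0.41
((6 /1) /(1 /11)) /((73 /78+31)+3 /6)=234 /115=2.03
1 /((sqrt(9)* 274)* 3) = 1 /2466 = 0.00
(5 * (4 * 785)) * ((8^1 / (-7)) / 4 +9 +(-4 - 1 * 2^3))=-361100 / 7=-51585.71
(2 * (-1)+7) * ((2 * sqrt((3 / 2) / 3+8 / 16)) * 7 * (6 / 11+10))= 8120 / 11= 738.18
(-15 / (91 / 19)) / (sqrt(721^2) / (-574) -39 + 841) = -7790 / 1991717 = -0.00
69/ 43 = 1.60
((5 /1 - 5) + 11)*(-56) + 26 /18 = -5531 /9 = -614.56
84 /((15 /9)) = 252 /5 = 50.40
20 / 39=0.51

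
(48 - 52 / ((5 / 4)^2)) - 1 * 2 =318 / 25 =12.72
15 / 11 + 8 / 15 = 313 / 165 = 1.90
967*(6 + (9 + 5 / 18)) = 265925 / 18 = 14773.61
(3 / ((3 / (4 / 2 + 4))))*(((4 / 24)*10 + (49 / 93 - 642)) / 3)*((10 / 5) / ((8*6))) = -9917 / 186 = -53.32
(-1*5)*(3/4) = -15/4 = -3.75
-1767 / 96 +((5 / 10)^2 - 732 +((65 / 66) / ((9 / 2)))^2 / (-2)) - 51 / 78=-27551813233 / 36694944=-750.83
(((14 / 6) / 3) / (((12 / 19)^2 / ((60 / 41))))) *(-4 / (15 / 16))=-40432 / 3321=-12.17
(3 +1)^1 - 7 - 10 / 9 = -4.11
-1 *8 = -8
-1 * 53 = -53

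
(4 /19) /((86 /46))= 92 /817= 0.11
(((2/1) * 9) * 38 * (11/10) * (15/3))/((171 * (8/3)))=33/4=8.25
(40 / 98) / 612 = 5 / 7497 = 0.00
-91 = -91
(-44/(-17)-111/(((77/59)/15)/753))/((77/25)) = -31437571175/100793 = -311902.33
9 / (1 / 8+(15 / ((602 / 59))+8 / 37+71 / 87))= 69762168 / 20365963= 3.43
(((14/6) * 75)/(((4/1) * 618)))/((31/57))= 3325/25544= 0.13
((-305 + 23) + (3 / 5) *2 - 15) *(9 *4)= -53244 / 5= -10648.80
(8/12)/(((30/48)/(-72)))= -384/5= -76.80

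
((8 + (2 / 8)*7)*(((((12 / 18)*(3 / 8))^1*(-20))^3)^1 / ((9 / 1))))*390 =-105625 / 2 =-52812.50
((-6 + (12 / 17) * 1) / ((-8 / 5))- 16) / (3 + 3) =-863 / 408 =-2.12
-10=-10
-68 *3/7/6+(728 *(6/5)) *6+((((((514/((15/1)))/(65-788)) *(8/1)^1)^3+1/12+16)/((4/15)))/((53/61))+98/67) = 179492714173579026007/33819416087108400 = 5307.39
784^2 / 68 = 153664 / 17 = 9039.06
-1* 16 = -16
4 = 4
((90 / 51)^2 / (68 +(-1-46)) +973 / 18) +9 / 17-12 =1556089 / 36414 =42.73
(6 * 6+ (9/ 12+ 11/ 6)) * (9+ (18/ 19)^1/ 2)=365.53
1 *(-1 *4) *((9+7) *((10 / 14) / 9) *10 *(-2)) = 6400 / 63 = 101.59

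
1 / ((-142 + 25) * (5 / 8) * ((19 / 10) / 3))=-0.02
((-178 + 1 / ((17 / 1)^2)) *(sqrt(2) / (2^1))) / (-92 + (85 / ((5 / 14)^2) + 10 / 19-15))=-1628965 *sqrt(2) / 10248518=-0.22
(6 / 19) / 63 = 2 / 399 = 0.01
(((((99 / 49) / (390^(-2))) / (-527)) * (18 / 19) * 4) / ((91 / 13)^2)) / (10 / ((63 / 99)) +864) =-542084400 / 10574699261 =-0.05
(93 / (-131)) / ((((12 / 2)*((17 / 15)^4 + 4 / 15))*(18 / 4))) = -174375 / 12709751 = -0.01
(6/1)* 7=42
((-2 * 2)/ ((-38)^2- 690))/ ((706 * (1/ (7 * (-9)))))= 63/ 133081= 0.00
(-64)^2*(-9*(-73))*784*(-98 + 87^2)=15762319147008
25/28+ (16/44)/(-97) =26563/29876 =0.89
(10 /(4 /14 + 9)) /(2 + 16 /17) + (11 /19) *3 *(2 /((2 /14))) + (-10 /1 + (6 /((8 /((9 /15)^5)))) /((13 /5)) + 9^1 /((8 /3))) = 22328027 /1235000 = 18.08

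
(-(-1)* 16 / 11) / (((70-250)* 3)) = -4 / 1485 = -0.00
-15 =-15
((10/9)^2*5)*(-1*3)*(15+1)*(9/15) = -1600/9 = -177.78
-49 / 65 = -0.75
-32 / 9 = -3.56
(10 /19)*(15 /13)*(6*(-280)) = -252000 /247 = -1020.24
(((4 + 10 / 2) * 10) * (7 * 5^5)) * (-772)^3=-905821182000000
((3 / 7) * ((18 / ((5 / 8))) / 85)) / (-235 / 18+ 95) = 0.00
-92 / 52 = -23 / 13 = -1.77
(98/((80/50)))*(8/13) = 490/13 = 37.69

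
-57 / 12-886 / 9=-103.19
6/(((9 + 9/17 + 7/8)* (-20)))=-204/7075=-0.03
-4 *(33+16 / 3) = -460 / 3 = -153.33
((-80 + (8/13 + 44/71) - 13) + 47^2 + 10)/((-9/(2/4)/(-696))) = 227758808/2769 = 82253.09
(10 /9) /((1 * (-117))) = -10 /1053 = -0.01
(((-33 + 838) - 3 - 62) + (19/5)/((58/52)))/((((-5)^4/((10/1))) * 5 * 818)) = 107794/37065625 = 0.00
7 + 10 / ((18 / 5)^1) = 88 / 9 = 9.78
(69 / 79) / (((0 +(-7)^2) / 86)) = 5934 / 3871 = 1.53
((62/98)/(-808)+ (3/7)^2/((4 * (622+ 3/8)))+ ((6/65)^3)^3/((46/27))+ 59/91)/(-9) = -0.07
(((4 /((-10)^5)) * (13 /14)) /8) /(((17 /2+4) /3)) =-39 /35000000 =-0.00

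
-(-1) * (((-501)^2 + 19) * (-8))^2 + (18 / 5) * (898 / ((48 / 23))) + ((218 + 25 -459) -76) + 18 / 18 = 4032706586858.05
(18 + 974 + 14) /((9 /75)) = 25150 /3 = 8383.33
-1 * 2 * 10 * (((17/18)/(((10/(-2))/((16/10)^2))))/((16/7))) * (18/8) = 238/25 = 9.52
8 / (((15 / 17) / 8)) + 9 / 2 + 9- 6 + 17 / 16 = 81.10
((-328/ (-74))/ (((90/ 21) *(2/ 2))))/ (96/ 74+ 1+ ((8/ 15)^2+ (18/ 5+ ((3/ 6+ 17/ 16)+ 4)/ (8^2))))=8816640/ 53439037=0.16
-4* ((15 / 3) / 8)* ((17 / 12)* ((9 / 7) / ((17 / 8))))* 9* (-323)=43605 / 7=6229.29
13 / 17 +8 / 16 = 43 / 34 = 1.26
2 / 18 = 1 / 9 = 0.11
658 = 658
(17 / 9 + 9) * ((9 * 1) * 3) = 294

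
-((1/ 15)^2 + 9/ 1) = -2026/ 225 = -9.00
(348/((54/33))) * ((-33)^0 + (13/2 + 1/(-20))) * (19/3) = 903089/90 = 10034.32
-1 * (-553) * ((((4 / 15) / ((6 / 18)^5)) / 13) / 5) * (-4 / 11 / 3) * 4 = -955584 / 3575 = -267.30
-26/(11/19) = -494/11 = -44.91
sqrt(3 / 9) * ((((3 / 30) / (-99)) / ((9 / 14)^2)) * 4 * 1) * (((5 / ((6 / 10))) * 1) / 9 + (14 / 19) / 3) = -0.01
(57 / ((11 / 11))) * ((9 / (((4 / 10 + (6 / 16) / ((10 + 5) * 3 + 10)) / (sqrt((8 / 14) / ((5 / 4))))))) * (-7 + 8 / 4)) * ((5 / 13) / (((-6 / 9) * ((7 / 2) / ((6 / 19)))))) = 4276800 * sqrt(35) / 114023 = 221.90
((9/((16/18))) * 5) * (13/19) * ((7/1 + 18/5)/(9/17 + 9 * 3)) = 8109/608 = 13.34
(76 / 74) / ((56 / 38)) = 0.70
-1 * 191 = -191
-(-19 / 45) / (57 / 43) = 43 / 135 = 0.32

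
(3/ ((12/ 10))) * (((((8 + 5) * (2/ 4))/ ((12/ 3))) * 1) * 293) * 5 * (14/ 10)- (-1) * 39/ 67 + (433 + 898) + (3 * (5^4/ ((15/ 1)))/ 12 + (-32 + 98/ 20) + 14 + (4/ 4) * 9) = 9670.09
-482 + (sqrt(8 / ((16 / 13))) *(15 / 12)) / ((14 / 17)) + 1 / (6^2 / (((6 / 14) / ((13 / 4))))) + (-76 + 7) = -547.13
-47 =-47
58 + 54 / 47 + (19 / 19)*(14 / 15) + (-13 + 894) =663463 / 705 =941.08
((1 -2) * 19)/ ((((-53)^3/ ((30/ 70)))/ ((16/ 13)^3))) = 233472/ 2289579383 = 0.00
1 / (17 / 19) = 19 / 17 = 1.12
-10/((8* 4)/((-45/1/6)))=75/32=2.34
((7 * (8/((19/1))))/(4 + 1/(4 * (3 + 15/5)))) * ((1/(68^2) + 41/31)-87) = -1031630292/16511437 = -62.48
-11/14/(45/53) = -583/630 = -0.93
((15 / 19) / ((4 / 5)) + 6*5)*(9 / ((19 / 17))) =360315 / 1444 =249.53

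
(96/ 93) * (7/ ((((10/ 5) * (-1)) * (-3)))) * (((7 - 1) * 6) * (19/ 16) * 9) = 14364/ 31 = 463.35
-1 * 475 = -475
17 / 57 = 0.30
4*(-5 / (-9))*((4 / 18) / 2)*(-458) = -9160 / 81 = -113.09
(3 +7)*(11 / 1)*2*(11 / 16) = 605 / 4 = 151.25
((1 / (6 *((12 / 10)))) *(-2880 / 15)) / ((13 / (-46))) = 3680 / 39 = 94.36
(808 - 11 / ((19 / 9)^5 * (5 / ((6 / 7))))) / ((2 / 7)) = 2827.84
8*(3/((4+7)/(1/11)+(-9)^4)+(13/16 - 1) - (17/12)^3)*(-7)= 122459575/721656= 169.69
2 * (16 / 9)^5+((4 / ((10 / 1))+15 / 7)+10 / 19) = 1515125089 / 39267585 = 38.58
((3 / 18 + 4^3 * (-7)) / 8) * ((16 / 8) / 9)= -2687 / 216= -12.44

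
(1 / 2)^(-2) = 4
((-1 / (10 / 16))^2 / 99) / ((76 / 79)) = 1264 / 47025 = 0.03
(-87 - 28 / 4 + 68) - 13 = -39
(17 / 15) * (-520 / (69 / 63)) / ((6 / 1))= -89.68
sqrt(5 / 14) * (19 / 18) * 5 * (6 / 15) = 19 * sqrt(70) / 126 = 1.26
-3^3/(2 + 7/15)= -405/37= -10.95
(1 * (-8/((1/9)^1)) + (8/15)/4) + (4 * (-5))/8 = -2231/30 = -74.37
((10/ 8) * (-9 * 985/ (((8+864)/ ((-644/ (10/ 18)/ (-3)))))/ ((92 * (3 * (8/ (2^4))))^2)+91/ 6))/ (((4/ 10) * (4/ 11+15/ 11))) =247537675/ 9145536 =27.07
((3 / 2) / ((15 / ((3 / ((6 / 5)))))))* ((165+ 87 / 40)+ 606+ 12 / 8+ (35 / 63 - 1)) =278723 / 1440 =193.56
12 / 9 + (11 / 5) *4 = 152 / 15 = 10.13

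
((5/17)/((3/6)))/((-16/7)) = -35/136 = -0.26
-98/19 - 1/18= -1783/342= -5.21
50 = 50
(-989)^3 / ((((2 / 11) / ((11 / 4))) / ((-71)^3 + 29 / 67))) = 350859775992889449 / 67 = 5236713074520738.04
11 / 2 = 5.50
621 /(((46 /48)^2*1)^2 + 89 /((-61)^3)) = 46765552766976 /63489061957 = 736.59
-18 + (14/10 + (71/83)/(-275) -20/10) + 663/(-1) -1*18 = -15968441/22825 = -699.60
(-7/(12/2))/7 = -1/6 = -0.17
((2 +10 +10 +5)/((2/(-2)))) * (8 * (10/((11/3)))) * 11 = -6480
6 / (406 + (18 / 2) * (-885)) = -6 / 7559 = -0.00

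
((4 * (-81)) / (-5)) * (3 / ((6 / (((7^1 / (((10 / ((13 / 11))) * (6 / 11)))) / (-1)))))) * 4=-4914 / 25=-196.56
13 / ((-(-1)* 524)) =13 / 524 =0.02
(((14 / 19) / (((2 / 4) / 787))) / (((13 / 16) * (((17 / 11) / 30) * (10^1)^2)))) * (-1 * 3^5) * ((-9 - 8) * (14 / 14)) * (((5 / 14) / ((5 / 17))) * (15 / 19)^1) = 5149737648 / 4693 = 1097323.17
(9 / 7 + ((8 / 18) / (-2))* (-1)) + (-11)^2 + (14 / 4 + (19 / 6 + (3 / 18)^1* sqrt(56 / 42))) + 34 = sqrt(3) / 9 + 10280 / 63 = 163.37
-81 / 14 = -5.79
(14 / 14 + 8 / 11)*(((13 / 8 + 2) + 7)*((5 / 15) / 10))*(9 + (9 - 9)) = 969 / 176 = 5.51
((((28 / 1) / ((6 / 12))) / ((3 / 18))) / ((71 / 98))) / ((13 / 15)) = 493920 / 923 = 535.12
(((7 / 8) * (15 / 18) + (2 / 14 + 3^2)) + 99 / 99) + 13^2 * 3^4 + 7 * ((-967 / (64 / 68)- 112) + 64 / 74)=4452104 / 777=5729.86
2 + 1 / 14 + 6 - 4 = 4.07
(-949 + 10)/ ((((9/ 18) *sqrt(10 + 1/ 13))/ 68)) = -127704 *sqrt(1703)/ 131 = -40229.12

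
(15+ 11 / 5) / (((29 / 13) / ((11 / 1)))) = 12298 / 145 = 84.81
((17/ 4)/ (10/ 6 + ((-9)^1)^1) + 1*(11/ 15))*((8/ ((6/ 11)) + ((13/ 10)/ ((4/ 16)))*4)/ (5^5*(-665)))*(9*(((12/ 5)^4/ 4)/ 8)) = -65772/ 2685546875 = -0.00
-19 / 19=-1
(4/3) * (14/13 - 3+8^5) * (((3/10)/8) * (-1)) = -425959/260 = -1638.30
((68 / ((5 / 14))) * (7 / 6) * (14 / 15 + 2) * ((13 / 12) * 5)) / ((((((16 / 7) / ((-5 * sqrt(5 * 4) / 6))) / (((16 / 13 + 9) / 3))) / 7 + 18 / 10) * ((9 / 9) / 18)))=1291760742272 * sqrt(5) / 5732455887 + 202365498975640 / 5732455887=35805.59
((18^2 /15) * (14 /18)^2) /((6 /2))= 196 /45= 4.36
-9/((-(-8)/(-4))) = 9/2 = 4.50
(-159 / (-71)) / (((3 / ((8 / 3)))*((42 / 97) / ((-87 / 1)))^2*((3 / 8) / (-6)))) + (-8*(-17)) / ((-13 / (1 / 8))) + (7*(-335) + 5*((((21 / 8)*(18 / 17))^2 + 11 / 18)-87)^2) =-98478539812892946137 / 78328254880512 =-1257254.36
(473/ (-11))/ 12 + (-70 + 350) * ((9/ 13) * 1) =29681/ 156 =190.26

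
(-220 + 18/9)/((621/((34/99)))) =-7412/61479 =-0.12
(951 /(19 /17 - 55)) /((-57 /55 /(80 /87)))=5927900 /378537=15.66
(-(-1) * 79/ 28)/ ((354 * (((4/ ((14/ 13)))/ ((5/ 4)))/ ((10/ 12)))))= 1975/ 883584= 0.00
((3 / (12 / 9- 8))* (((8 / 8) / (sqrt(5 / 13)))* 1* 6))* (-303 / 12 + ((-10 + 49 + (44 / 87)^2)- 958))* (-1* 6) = -257223321* sqrt(65) / 84100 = -24658.75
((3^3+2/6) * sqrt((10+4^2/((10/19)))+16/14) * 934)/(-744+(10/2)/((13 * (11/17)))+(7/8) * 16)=-10952084 * sqrt(50890)/10952025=-225.59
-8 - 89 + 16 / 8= -95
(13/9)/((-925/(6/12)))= -13/16650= -0.00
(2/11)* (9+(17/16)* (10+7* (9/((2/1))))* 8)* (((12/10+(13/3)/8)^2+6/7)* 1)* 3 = 567465649/739200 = 767.68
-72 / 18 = -4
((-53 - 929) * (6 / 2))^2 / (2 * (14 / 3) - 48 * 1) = -6509187 / 29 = -224454.72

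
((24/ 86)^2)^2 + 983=3360702119/ 3418801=983.01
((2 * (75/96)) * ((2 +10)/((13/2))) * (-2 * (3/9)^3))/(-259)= 25/30303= 0.00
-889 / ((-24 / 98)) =43561 / 12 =3630.08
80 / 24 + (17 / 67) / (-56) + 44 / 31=1656803 / 348936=4.75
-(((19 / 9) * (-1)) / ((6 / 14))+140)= -3647 / 27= -135.07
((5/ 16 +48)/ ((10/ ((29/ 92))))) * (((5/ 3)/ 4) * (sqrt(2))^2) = 22417/ 17664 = 1.27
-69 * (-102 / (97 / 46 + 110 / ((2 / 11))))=35972 / 3103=11.59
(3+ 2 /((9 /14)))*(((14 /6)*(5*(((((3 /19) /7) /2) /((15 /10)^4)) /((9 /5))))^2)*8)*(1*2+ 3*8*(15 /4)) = 1619200000 /4028854221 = 0.40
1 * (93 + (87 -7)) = 173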